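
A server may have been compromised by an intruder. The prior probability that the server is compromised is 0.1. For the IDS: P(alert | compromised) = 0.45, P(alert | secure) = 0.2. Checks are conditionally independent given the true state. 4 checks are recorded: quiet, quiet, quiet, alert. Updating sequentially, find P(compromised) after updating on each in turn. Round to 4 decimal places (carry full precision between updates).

0.0751

After 'quiet': P(compromised) = 0.55·0.1000 / (0.55·0.1000 + 0.8·0.9000) ≈ 0.0710
After 'quiet': P(compromised) = 0.55·0.0710 / (0.55·0.0710 + 0.8·0.9290) ≈ 0.0499
After 'quiet': P(compromised) = 0.55·0.0499 / (0.55·0.0499 + 0.8·0.9501) ≈ 0.0348
After 'alert': P(compromised) = 0.45·0.0348 / (0.45·0.0348 + 0.2·0.9652) ≈ 0.0751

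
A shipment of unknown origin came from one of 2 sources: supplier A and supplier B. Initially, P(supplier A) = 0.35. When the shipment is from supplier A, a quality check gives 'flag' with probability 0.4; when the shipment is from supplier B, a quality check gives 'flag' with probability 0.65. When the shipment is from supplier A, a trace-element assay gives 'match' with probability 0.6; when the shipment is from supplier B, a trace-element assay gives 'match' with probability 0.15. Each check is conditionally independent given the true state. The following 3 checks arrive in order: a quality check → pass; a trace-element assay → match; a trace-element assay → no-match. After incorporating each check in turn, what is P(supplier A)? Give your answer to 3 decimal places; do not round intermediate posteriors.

After a quality check='pass': P(supplier A) = 0.6·0.3500 / (0.6·0.3500 + 0.35·0.6500) ≈ 0.4800
After a trace-element assay='match': P(supplier A) = 0.6·0.4800 / (0.6·0.4800 + 0.15·0.5200) ≈ 0.7869
After a trace-element assay='no-match': P(supplier A) = 0.4·0.7869 / (0.4·0.7869 + 0.85·0.2131) ≈ 0.6347

0.635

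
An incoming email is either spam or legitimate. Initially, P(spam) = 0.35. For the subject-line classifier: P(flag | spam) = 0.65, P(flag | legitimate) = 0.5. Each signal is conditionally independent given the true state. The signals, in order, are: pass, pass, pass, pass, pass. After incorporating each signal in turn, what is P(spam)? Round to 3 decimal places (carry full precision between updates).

0.083

After 'pass': P(spam) = 0.35·0.3500 / (0.35·0.3500 + 0.5·0.6500) ≈ 0.2737
After 'pass': P(spam) = 0.35·0.2737 / (0.35·0.2737 + 0.5·0.7263) ≈ 0.2088
After 'pass': P(spam) = 0.35·0.2088 / (0.35·0.2088 + 0.5·0.7912) ≈ 0.1559
After 'pass': P(spam) = 0.35·0.1559 / (0.35·0.1559 + 0.5·0.8441) ≈ 0.1145
After 'pass': P(spam) = 0.35·0.1145 / (0.35·0.1145 + 0.5·0.8855) ≈ 0.0830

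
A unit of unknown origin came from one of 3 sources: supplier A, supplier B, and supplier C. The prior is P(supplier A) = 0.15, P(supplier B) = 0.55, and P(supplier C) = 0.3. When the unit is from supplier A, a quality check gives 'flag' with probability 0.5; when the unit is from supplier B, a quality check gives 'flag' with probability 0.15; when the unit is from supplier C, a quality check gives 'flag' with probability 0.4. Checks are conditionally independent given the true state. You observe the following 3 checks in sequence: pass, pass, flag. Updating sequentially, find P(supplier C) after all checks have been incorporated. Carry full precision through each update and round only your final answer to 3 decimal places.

0.355

Apply Bayes' rule sequentially, carrying P(supplier C) forward.
After 'pass': normaliser = 0.5·0.1500 + 0.85·0.5500 + 0.6·0.3000; P(supplier A) ≈ 0.1038, P(supplier B) ≈ 0.6471, P(supplier C) ≈ 0.2491
After 'pass': normaliser = 0.5·0.1038 + 0.85·0.6471 + 0.6·0.2491; P(supplier A) ≈ 0.0691, P(supplier B) ≈ 0.7320, P(supplier C) ≈ 0.1989
After 'flag': normaliser = 0.5·0.0691 + 0.15·0.7320 + 0.4·0.1989; P(supplier A) ≈ 0.1542, P(supplier B) ≈ 0.4904, P(supplier C) ≈ 0.3554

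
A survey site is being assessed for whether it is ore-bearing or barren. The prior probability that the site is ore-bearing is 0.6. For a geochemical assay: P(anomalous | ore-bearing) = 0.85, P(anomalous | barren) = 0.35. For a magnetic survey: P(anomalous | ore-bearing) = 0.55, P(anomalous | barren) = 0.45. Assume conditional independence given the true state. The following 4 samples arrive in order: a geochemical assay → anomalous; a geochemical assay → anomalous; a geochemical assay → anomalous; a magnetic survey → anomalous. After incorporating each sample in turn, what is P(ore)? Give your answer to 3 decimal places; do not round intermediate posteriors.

0.963

After a geochemical assay='anomalous': P(ore) = 0.85·0.6000 / (0.85·0.6000 + 0.35·0.4000) ≈ 0.7846
After a geochemical assay='anomalous': P(ore) = 0.85·0.7846 / (0.85·0.7846 + 0.35·0.2154) ≈ 0.8984
After a geochemical assay='anomalous': P(ore) = 0.85·0.8984 / (0.85·0.8984 + 0.35·0.1016) ≈ 0.9555
After a magnetic survey='anomalous': P(ore) = 0.55·0.9555 / (0.55·0.9555 + 0.45·0.0445) ≈ 0.9633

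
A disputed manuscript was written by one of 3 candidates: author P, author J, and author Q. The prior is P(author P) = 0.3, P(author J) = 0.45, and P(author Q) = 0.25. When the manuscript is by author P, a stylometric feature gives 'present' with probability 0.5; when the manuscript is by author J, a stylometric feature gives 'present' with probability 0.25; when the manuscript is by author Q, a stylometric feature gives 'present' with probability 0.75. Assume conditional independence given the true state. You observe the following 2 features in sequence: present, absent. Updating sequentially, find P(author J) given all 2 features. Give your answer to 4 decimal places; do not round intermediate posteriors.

0.4091

After 'present': normaliser = 0.5·0.3000 + 0.25·0.4500 + 0.75·0.2500; P(author P) ≈ 0.3333, P(author J) ≈ 0.2500, P(author Q) ≈ 0.4167
After 'absent': normaliser = 0.5·0.3333 + 0.75·0.2500 + 0.25·0.4167; P(author P) ≈ 0.3636, P(author J) ≈ 0.4091, P(author Q) ≈ 0.2273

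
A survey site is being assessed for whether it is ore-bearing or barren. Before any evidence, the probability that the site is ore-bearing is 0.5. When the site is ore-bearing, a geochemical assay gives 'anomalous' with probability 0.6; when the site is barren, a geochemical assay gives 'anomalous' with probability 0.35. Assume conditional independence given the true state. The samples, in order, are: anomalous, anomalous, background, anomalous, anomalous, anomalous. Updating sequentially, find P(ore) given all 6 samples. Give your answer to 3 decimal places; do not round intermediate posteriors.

0.901

After 'anomalous': P(ore) = 0.6·0.5000 / (0.6·0.5000 + 0.35·0.5000) ≈ 0.6316
After 'anomalous': P(ore) = 0.6·0.6316 / (0.6·0.6316 + 0.35·0.3684) ≈ 0.7461
After 'background': P(ore) = 0.4·0.7461 / (0.4·0.7461 + 0.65·0.2539) ≈ 0.6439
After 'anomalous': P(ore) = 0.6·0.6439 / (0.6·0.6439 + 0.35·0.3561) ≈ 0.7561
After 'anomalous': P(ore) = 0.6·0.7561 / (0.6·0.7561 + 0.35·0.2439) ≈ 0.8416
After 'anomalous': P(ore) = 0.6·0.8416 / (0.6·0.8416 + 0.35·0.1584) ≈ 0.9011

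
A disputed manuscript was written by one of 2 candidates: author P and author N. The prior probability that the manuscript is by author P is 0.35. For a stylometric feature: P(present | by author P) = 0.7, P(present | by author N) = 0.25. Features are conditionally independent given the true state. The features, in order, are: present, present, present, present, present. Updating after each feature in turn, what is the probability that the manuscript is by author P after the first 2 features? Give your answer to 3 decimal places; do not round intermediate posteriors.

Each posterior becomes the prior for the next update.
After 'present': P(author P) = 0.7·0.3500 / (0.7·0.3500 + 0.25·0.6500) ≈ 0.6012
After 'present': P(author P) = 0.7·0.6012 / (0.7·0.6012 + 0.25·0.3988) ≈ 0.8085

0.808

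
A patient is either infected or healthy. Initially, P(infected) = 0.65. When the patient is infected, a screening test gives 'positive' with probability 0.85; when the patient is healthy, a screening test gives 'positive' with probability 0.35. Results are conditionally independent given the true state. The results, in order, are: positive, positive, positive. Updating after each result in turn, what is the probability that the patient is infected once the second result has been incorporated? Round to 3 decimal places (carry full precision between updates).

0.916

After 'positive': P(infected) = 0.85·0.6500 / (0.85·0.6500 + 0.35·0.3500) ≈ 0.8185
After 'positive': P(infected) = 0.85·0.8185 / (0.85·0.8185 + 0.35·0.1815) ≈ 0.9163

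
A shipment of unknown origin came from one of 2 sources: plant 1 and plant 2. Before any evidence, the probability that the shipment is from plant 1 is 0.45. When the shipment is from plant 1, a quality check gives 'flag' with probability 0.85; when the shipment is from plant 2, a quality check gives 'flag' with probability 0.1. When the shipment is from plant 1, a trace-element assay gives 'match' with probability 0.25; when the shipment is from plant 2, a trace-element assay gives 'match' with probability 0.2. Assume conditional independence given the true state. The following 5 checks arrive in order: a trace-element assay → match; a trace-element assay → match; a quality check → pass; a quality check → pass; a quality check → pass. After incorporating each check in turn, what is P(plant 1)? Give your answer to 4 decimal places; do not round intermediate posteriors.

After a trace-element assay='match': P(plant 1) = 0.25·0.4500 / (0.25·0.4500 + 0.2·0.5500) ≈ 0.5056
After a trace-element assay='match': P(plant 1) = 0.25·0.5056 / (0.25·0.5056 + 0.2·0.4944) ≈ 0.5611
After a quality check='pass': P(plant 1) = 0.15·0.5611 / (0.15·0.5611 + 0.9·0.4389) ≈ 0.1756
After a quality check='pass': P(plant 1) = 0.15·0.1756 / (0.15·0.1756 + 0.9·0.8244) ≈ 0.0343
After a quality check='pass': P(plant 1) = 0.15·0.0343 / (0.15·0.0343 + 0.9·0.9657) ≈ 0.0059

0.0059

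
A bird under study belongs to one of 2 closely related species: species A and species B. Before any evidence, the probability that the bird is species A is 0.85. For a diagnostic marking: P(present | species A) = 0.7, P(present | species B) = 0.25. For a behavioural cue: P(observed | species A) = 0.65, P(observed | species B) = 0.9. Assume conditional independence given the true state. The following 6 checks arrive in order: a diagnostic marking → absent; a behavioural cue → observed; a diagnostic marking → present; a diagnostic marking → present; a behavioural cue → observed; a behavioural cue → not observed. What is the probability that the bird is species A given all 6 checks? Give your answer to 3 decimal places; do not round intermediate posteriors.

0.970

After a diagnostic marking='absent': P(species A) = 0.3·0.8500 / (0.3·0.8500 + 0.75·0.1500) ≈ 0.6939
After a behavioural cue='observed': P(species A) = 0.65·0.6939 / (0.65·0.6939 + 0.9·0.3061) ≈ 0.6208
After a diagnostic marking='present': P(species A) = 0.7·0.6208 / (0.7·0.6208 + 0.25·0.3792) ≈ 0.8209
After a diagnostic marking='present': P(species A) = 0.7·0.8209 / (0.7·0.8209 + 0.25·0.1791) ≈ 0.9277
After a behavioural cue='observed': P(species A) = 0.65·0.9277 / (0.65·0.9277 + 0.9·0.0723) ≈ 0.9026
After a behavioural cue='not observed': P(species A) = 0.35·0.9026 / (0.35·0.9026 + 0.1·0.0974) ≈ 0.9701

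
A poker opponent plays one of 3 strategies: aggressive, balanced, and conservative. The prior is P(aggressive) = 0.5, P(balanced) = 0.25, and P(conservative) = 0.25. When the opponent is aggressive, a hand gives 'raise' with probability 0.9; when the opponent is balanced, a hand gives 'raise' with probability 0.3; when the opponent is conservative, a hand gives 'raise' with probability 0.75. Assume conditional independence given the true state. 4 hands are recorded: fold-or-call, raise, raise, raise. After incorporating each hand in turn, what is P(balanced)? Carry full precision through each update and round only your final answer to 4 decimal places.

Apply Bayes' rule sequentially, carrying P(balanced) forward.
After 'fold-or-call': normaliser = 0.1·0.5000 + 0.7·0.2500 + 0.25·0.2500; P(aggressive) ≈ 0.1739, P(balanced) ≈ 0.6087, P(conservative) ≈ 0.2174
After 'raise': normaliser = 0.9·0.1739 + 0.3·0.6087 + 0.75·0.2174; P(aggressive) ≈ 0.3117, P(balanced) ≈ 0.3636, P(conservative) ≈ 0.3247
After 'raise': normaliser = 0.9·0.3117 + 0.3·0.3636 + 0.75·0.3247; P(aggressive) ≈ 0.4431, P(balanced) ≈ 0.1723, P(conservative) ≈ 0.3846
After 'raise': normaliser = 0.9·0.4431 + 0.3·0.1723 + 0.75·0.3846; P(aggressive) ≈ 0.5397, P(balanced) ≈ 0.0700, P(conservative) ≈ 0.3904

0.0700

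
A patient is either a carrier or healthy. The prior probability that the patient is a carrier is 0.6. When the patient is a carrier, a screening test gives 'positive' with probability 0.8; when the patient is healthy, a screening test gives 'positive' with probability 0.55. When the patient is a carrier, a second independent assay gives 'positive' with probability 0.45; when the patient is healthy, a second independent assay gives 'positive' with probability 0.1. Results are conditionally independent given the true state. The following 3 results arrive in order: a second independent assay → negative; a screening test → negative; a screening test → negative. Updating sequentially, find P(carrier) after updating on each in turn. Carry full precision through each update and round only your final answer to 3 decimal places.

After a second independent assay='negative': P(carrier) = 0.55·0.6000 / (0.55·0.6000 + 0.9·0.4000) ≈ 0.4783
After a screening test='negative': P(carrier) = 0.2·0.4783 / (0.2·0.4783 + 0.45·0.5217) ≈ 0.2895
After a screening test='negative': P(carrier) = 0.2·0.2895 / (0.2·0.2895 + 0.45·0.7105) ≈ 0.1533

0.153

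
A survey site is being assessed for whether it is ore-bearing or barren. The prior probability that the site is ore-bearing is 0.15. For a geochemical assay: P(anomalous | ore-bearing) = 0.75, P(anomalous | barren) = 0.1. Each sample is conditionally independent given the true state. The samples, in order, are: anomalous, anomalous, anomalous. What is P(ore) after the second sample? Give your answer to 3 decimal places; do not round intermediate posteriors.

After 'anomalous': P(ore) = 0.75·0.1500 / (0.75·0.1500 + 0.1·0.8500) ≈ 0.5696
After 'anomalous': P(ore) = 0.75·0.5696 / (0.75·0.5696 + 0.1·0.4304) ≈ 0.9085

0.908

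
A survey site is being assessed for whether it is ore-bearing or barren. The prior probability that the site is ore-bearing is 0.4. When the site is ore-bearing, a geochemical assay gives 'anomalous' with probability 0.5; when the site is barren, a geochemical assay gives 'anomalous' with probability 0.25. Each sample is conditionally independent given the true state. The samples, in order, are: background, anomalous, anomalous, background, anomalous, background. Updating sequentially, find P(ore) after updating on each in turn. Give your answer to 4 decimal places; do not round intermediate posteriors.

0.6124

After 'background': P(ore) = 0.5·0.4000 / (0.5·0.4000 + 0.75·0.6000) ≈ 0.3077
After 'anomalous': P(ore) = 0.5·0.3077 / (0.5·0.3077 + 0.25·0.6923) ≈ 0.4706
After 'anomalous': P(ore) = 0.5·0.4706 / (0.5·0.4706 + 0.25·0.5294) ≈ 0.6400
After 'background': P(ore) = 0.5·0.6400 / (0.5·0.6400 + 0.75·0.3600) ≈ 0.5424
After 'anomalous': P(ore) = 0.5·0.5424 / (0.5·0.5424 + 0.25·0.4576) ≈ 0.7033
After 'background': P(ore) = 0.5·0.7033 / (0.5·0.7033 + 0.75·0.2967) ≈ 0.6124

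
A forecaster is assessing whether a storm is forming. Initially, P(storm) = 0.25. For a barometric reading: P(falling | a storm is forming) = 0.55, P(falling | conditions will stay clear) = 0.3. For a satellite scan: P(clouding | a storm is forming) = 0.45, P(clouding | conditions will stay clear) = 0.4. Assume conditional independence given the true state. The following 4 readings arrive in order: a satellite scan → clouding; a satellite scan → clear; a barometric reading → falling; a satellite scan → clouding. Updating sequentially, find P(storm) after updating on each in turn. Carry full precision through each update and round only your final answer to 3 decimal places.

0.415

After a satellite scan='clouding': P(storm) = 0.45·0.2500 / (0.45·0.2500 + 0.4·0.7500) ≈ 0.2727
After a satellite scan='clear': P(storm) = 0.55·0.2727 / (0.55·0.2727 + 0.6·0.7273) ≈ 0.2558
After a barometric reading='falling': P(storm) = 0.55·0.2558 / (0.55·0.2558 + 0.3·0.7442) ≈ 0.3866
After a satellite scan='clouding': P(storm) = 0.45·0.3866 / (0.45·0.3866 + 0.4·0.6134) ≈ 0.4149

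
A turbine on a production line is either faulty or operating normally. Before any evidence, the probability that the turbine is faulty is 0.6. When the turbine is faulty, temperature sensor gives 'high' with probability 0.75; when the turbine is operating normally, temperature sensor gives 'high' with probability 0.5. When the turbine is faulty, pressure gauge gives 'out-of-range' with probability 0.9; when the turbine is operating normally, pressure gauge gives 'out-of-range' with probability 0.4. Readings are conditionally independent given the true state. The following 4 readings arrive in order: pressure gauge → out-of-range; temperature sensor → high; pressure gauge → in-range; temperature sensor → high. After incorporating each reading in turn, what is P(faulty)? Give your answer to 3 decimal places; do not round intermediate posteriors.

0.559

Each posterior becomes the prior for the next update.
After pressure gauge='out-of-range': P(faulty) = 0.9·0.6000 / (0.9·0.6000 + 0.4·0.4000) ≈ 0.7714
After temperature sensor='high': P(faulty) = 0.75·0.7714 / (0.75·0.7714 + 0.5·0.2286) ≈ 0.8351
After pressure gauge='in-range': P(faulty) = 0.1·0.8351 / (0.1·0.8351 + 0.6·0.1649) ≈ 0.4576
After temperature sensor='high': P(faulty) = 0.75·0.4576 / (0.75·0.4576 + 0.5·0.5424) ≈ 0.5586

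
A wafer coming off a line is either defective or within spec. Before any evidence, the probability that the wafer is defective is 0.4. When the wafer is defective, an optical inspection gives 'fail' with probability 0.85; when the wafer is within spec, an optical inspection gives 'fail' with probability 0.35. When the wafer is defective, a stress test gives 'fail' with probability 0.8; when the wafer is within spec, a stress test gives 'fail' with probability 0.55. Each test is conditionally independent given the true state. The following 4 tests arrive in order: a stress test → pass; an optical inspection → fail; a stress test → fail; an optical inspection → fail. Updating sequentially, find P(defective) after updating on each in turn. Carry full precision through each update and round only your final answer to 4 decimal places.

After a stress test='pass': P(defective) = 0.2·0.4000 / (0.2·0.4000 + 0.45·0.6000) ≈ 0.2286
After an optical inspection='fail': P(defective) = 0.85·0.2286 / (0.85·0.2286 + 0.35·0.7714) ≈ 0.4185
After a stress test='fail': P(defective) = 0.8·0.4185 / (0.8·0.4185 + 0.55·0.5815) ≈ 0.5114
After an optical inspection='fail': P(defective) = 0.85·0.5114 / (0.85·0.5114 + 0.35·0.4886) ≈ 0.7177

0.7177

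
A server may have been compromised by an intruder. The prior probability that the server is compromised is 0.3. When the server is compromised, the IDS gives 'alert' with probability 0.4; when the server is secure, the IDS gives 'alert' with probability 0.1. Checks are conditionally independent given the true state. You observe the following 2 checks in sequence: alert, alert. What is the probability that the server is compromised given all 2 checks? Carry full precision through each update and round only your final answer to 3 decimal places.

After 'alert': P(compromised) = 0.4·0.3000 / (0.4·0.3000 + 0.1·0.7000) ≈ 0.6316
After 'alert': P(compromised) = 0.4·0.6316 / (0.4·0.6316 + 0.1·0.3684) ≈ 0.8727

0.873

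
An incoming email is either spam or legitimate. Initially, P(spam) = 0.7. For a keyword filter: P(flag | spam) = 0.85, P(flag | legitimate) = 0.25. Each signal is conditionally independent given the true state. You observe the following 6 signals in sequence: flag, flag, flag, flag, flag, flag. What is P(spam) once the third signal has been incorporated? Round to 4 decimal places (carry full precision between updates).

0.9892

Each posterior becomes the prior for the next update.
After 'flag': P(spam) = 0.85·0.7000 / (0.85·0.7000 + 0.25·0.3000) ≈ 0.8881
After 'flag': P(spam) = 0.85·0.8881 / (0.85·0.8881 + 0.25·0.1119) ≈ 0.9643
After 'flag': P(spam) = 0.85·0.9643 / (0.85·0.9643 + 0.25·0.0357) ≈ 0.9892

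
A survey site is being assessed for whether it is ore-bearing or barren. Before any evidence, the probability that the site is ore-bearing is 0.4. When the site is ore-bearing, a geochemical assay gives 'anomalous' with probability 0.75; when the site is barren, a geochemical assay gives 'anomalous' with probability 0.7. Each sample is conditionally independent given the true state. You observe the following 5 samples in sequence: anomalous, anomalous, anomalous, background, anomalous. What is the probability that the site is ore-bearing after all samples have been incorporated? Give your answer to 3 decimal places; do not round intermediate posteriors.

After 'anomalous': P(ore) = 0.75·0.4000 / (0.75·0.4000 + 0.7·0.6000) ≈ 0.4167
After 'anomalous': P(ore) = 0.75·0.4167 / (0.75·0.4167 + 0.7·0.5833) ≈ 0.4335
After 'anomalous': P(ore) = 0.75·0.4335 / (0.75·0.4335 + 0.7·0.5665) ≈ 0.4505
After 'background': P(ore) = 0.25·0.4505 / (0.25·0.4505 + 0.3·0.5495) ≈ 0.4059
After 'anomalous': P(ore) = 0.75·0.4059 / (0.75·0.4059 + 0.7·0.5941) ≈ 0.4227

0.423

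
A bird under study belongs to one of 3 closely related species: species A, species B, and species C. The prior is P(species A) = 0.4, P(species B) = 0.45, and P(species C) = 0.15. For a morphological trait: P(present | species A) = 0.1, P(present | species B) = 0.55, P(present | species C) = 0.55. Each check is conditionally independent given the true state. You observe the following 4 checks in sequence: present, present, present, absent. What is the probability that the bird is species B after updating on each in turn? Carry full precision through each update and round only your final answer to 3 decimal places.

After 'present': normaliser = 0.1·0.4000 + 0.55·0.4500 + 0.55·0.1500; P(species A) ≈ 0.1081, P(species B) ≈ 0.6689, P(species C) ≈ 0.2230
After 'present': normaliser = 0.1·0.1081 + 0.55·0.6689 + 0.55·0.2230; P(species A) ≈ 0.0216, P(species B) ≈ 0.7338, P(species C) ≈ 0.2446
After 'present': normaliser = 0.1·0.0216 + 0.55·0.7338 + 0.55·0.2446; P(species A) ≈ 0.0040, P(species B) ≈ 0.7470, P(species C) ≈ 0.2490
After 'absent': normaliser = 0.9·0.0040 + 0.45·0.7470 + 0.45·0.2490; P(species A) ≈ 0.0080, P(species B) ≈ 0.7440, P(species C) ≈ 0.2480

0.744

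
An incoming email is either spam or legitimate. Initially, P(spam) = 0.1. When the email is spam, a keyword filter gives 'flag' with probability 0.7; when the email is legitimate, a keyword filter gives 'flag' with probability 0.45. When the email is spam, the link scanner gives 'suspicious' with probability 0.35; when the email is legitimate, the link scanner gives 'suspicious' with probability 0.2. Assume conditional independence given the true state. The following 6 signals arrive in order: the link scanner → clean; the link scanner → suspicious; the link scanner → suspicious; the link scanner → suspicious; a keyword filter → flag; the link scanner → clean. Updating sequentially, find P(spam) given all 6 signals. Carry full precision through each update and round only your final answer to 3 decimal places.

0.379

After the link scanner='clean': P(spam) = 0.65·0.1000 / (0.65·0.1000 + 0.8·0.9000) ≈ 0.0828
After the link scanner='suspicious': P(spam) = 0.35·0.0828 / (0.35·0.0828 + 0.2·0.9172) ≈ 0.1364
After the link scanner='suspicious': P(spam) = 0.35·0.1364 / (0.35·0.1364 + 0.2·0.8636) ≈ 0.2166
After the link scanner='suspicious': P(spam) = 0.35·0.2166 / (0.35·0.2166 + 0.2·0.7834) ≈ 0.3261
After a keyword filter='flag': P(spam) = 0.7·0.3261 / (0.7·0.3261 + 0.45·0.6739) ≈ 0.4294
After the link scanner='clean': P(spam) = 0.65·0.4294 / (0.65·0.4294 + 0.8·0.5706) ≈ 0.3795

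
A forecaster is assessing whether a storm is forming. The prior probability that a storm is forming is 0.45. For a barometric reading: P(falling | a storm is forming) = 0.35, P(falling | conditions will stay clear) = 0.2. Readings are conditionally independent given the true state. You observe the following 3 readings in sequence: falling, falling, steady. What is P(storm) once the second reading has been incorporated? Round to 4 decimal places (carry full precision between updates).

Apply Bayes' rule sequentially, carrying P(storm) forward.
After 'falling': P(storm) = 0.35·0.4500 / (0.35·0.4500 + 0.2·0.5500) ≈ 0.5888
After 'falling': P(storm) = 0.35·0.5888 / (0.35·0.5888 + 0.2·0.4112) ≈ 0.7147

0.7147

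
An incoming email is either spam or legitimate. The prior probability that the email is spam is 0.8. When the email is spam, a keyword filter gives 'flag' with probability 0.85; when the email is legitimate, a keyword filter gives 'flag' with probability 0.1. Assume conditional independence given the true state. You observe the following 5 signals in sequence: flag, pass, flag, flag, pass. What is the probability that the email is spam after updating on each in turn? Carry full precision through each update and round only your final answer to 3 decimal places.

0.986

After 'flag': P(spam) = 0.85·0.8000 / (0.85·0.8000 + 0.1·0.2000) ≈ 0.9714
After 'pass': P(spam) = 0.15·0.9714 / (0.15·0.9714 + 0.9·0.0286) ≈ 0.8500
After 'flag': P(spam) = 0.85·0.8500 / (0.85·0.8500 + 0.1·0.1500) ≈ 0.9797
After 'flag': P(spam) = 0.85·0.9797 / (0.85·0.9797 + 0.1·0.0203) ≈ 0.9976
After 'pass': P(spam) = 0.15·0.9976 / (0.15·0.9976 + 0.9·0.0024) ≈ 0.9856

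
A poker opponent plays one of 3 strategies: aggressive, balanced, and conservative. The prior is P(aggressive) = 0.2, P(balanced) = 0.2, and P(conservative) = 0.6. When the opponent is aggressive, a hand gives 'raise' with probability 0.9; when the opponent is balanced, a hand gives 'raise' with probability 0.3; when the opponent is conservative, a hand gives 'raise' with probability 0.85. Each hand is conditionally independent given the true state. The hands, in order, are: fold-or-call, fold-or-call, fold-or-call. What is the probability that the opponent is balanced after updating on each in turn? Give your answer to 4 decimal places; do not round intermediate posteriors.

0.9686

After 'fold-or-call': normaliser = 0.1·0.2000 + 0.7·0.2000 + 0.15·0.6000; P(aggressive) ≈ 0.0800, P(balanced) ≈ 0.5600, P(conservative) ≈ 0.3600
After 'fold-or-call': normaliser = 0.1·0.0800 + 0.7·0.5600 + 0.15·0.3600; P(aggressive) ≈ 0.0176, P(balanced) ≈ 0.8634, P(conservative) ≈ 0.1189
After 'fold-or-call': normaliser = 0.1·0.0176 + 0.7·0.8634 + 0.15·0.1189; P(aggressive) ≈ 0.0028, P(balanced) ≈ 0.9686, P(conservative) ≈ 0.0286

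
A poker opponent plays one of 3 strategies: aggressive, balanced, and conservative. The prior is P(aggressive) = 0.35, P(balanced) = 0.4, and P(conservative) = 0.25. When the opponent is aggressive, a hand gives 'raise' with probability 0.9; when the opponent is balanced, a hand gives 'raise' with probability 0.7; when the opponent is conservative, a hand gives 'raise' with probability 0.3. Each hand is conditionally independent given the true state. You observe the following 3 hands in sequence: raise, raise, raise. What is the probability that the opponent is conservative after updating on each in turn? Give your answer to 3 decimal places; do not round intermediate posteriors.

0.017

After 'raise': normaliser = 0.9·0.3500 + 0.7·0.4000 + 0.3·0.2500; P(aggressive) ≈ 0.4701, P(balanced) ≈ 0.4179, P(conservative) ≈ 0.1119
After 'raise': normaliser = 0.9·0.4701 + 0.7·0.4179 + 0.3·0.1119; P(aggressive) ≈ 0.5647, P(balanced) ≈ 0.3904, P(conservative) ≈ 0.0448
After 'raise': normaliser = 0.9·0.5647 + 0.7·0.3904 + 0.3·0.0448; P(aggressive) ≈ 0.6393, P(balanced) ≈ 0.3438, P(conservative) ≈ 0.0169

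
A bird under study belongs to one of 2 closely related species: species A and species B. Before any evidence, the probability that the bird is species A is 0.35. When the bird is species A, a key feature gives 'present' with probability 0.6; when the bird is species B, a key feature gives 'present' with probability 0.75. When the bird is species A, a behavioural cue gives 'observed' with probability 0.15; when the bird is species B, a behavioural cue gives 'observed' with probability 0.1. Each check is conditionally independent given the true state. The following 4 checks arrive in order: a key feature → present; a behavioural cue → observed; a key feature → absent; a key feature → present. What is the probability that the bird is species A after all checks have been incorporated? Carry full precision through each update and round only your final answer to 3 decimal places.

0.453

After a key feature='present': P(species A) = 0.6·0.3500 / (0.6·0.3500 + 0.75·0.6500) ≈ 0.3011
After a behavioural cue='observed': P(species A) = 0.15·0.3011 / (0.15·0.3011 + 0.1·0.6989) ≈ 0.3925
After a key feature='absent': P(species A) = 0.4·0.3925 / (0.4·0.3925 + 0.25·0.6075) ≈ 0.5083
After a key feature='present': P(species A) = 0.6·0.5083 / (0.6·0.5083 + 0.75·0.4917) ≈ 0.4527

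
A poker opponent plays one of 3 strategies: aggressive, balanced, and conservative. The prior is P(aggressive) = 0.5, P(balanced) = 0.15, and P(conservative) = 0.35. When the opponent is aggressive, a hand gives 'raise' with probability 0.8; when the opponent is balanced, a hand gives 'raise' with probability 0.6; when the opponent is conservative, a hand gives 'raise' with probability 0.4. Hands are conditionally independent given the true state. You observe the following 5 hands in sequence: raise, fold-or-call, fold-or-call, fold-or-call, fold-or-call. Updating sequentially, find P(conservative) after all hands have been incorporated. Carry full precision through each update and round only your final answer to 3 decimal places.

0.860

After 'raise': normaliser = 0.8·0.5000 + 0.6·0.1500 + 0.4·0.3500; P(aggressive) ≈ 0.6349, P(balanced) ≈ 0.1429, P(conservative) ≈ 0.2222
After 'fold-or-call': normaliser = 0.2·0.6349 + 0.4·0.1429 + 0.6·0.2222; P(aggressive) ≈ 0.4000, P(balanced) ≈ 0.1800, P(conservative) ≈ 0.4200
After 'fold-or-call': normaliser = 0.2·0.4000 + 0.4·0.1800 + 0.6·0.4200; P(aggressive) ≈ 0.1980, P(balanced) ≈ 0.1782, P(conservative) ≈ 0.6238
After 'fold-or-call': normaliser = 0.2·0.1980 + 0.4·0.1782 + 0.6·0.6238; P(aggressive) ≈ 0.0816, P(balanced) ≈ 0.1469, P(conservative) ≈ 0.7714
After 'fold-or-call': normaliser = 0.2·0.0816 + 0.4·0.1469 + 0.6·0.7714; P(aggressive) ≈ 0.0303, P(balanced) ≈ 0.1093, P(conservative) ≈ 0.8604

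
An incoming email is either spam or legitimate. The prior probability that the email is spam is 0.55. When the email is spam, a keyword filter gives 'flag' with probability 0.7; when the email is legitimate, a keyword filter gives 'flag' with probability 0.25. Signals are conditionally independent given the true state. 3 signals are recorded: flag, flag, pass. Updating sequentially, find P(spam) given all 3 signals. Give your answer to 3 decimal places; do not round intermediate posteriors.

0.793

After 'flag': P(spam) = 0.7·0.5500 / (0.7·0.5500 + 0.25·0.4500) ≈ 0.7739
After 'flag': P(spam) = 0.7·0.7739 / (0.7·0.7739 + 0.25·0.2261) ≈ 0.9055
After 'pass': P(spam) = 0.3·0.9055 / (0.3·0.9055 + 0.75·0.0945) ≈ 0.7931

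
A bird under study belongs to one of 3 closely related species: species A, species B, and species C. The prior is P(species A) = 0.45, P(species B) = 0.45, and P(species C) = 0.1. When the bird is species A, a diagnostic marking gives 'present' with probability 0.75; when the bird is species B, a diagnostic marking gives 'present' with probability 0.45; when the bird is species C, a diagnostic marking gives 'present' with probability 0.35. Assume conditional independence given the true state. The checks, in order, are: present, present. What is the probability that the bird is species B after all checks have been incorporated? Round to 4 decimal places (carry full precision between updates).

After 'present': normaliser = 0.75·0.4500 + 0.45·0.4500 + 0.35·0.1000; P(species A) ≈ 0.5870, P(species B) ≈ 0.3522, P(species C) ≈ 0.0609
After 'present': normaliser = 0.75·0.5870 + 0.45·0.3522 + 0.35·0.0609; P(species A) ≈ 0.7100, P(species B) ≈ 0.2556, P(species C) ≈ 0.0344

0.2556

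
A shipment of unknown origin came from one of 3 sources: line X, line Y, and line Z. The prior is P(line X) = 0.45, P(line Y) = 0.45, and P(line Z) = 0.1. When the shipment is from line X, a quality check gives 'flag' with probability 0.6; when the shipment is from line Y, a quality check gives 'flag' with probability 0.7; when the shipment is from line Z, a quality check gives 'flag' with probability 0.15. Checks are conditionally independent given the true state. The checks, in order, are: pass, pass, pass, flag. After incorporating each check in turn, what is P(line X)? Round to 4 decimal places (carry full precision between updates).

Each posterior becomes the prior for the next update.
After 'pass': normaliser = 0.4·0.4500 + 0.3·0.4500 + 0.85·0.1000; P(line X) ≈ 0.4500, P(line Y) ≈ 0.3375, P(line Z) ≈ 0.2125
After 'pass': normaliser = 0.4·0.4500 + 0.3·0.3375 + 0.85·0.2125; P(line X) ≈ 0.3897, P(line Y) ≈ 0.2192, P(line Z) ≈ 0.3911
After 'pass': normaliser = 0.4·0.3897 + 0.3·0.2192 + 0.85·0.3911; P(line X) ≈ 0.2814, P(line Y) ≈ 0.1187, P(line Z) ≈ 0.6000
After 'flag': normaliser = 0.6·0.2814 + 0.7·0.1187 + 0.15·0.6000; P(line X) ≈ 0.4938, P(line Y) ≈ 0.2430, P(line Z) ≈ 0.2632

0.4938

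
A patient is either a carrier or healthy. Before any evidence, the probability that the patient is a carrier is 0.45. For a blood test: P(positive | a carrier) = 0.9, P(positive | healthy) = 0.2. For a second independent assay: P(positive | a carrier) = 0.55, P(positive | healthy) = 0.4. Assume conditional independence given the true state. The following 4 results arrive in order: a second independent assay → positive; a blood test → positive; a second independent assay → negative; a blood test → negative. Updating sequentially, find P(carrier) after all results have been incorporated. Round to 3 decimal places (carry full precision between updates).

0.322

After a second independent assay='positive': P(carrier) = 0.55·0.4500 / (0.55·0.4500 + 0.4·0.5500) ≈ 0.5294
After a blood test='positive': P(carrier) = 0.9·0.5294 / (0.9·0.5294 + 0.2·0.4706) ≈ 0.8351
After a second independent assay='negative': P(carrier) = 0.45·0.8351 / (0.45·0.8351 + 0.6·0.1649) ≈ 0.7915
After a blood test='negative': P(carrier) = 0.1·0.7915 / (0.1·0.7915 + 0.8·0.2085) ≈ 0.3219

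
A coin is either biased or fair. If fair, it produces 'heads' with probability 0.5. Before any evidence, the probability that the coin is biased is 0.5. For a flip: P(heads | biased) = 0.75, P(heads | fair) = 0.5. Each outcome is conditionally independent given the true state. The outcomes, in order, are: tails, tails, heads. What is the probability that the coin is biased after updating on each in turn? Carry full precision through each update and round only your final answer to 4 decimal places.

Each posterior becomes the prior for the next update.
After 'tails': P(biased) = 0.25·0.5000 / (0.25·0.5000 + 0.5·0.5000) ≈ 0.3333
After 'tails': P(biased) = 0.25·0.3333 / (0.25·0.3333 + 0.5·0.6667) ≈ 0.2000
After 'heads': P(biased) = 0.75·0.2000 / (0.75·0.2000 + 0.5·0.8000) ≈ 0.2727

0.2727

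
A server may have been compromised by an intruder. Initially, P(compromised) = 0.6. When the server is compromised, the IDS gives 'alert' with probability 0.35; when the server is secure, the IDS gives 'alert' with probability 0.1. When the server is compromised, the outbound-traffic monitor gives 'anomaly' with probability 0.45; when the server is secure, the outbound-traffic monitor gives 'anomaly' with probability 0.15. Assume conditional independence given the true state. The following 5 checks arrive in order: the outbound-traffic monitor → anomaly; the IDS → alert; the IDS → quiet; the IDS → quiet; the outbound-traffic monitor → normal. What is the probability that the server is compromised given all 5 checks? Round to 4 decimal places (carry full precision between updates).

After the outbound-traffic monitor='anomaly': P(compromised) = 0.45·0.6000 / (0.45·0.6000 + 0.15·0.4000) ≈ 0.8182
After the IDS='alert': P(compromised) = 0.35·0.8182 / (0.35·0.8182 + 0.1·0.1818) ≈ 0.9403
After the IDS='quiet': P(compromised) = 0.65·0.9403 / (0.65·0.9403 + 0.9·0.0597) ≈ 0.9192
After the IDS='quiet': P(compromised) = 0.65·0.9192 / (0.65·0.9192 + 0.9·0.0808) ≈ 0.8915
After the outbound-traffic monitor='normal': P(compromised) = 0.55·0.8915 / (0.55·0.8915 + 0.85·0.1085) ≈ 0.8417

0.8417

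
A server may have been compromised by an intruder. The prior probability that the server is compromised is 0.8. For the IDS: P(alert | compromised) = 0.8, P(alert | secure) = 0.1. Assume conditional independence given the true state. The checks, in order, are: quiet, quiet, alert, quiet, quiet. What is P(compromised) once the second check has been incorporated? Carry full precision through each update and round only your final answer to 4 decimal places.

After 'quiet': P(compromised) = 0.2·0.8000 / (0.2·0.8000 + 0.9·0.2000) ≈ 0.4706
After 'quiet': P(compromised) = 0.2·0.4706 / (0.2·0.4706 + 0.9·0.5294) ≈ 0.1649

0.1649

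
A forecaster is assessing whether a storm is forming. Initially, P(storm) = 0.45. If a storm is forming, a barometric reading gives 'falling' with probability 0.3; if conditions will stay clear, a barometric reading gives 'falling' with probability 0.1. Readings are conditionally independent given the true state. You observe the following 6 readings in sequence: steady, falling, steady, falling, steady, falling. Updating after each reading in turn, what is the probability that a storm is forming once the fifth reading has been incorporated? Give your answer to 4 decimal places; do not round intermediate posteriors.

0.7760

Each posterior becomes the prior for the next update.
After 'steady': P(storm) = 0.7·0.4500 / (0.7·0.4500 + 0.9·0.5500) ≈ 0.3889
After 'falling': P(storm) = 0.3·0.3889 / (0.3·0.3889 + 0.1·0.6111) ≈ 0.6562
After 'steady': P(storm) = 0.7·0.6562 / (0.7·0.6562 + 0.9·0.3438) ≈ 0.5976
After 'falling': P(storm) = 0.3·0.5976 / (0.3·0.5976 + 0.1·0.4024) ≈ 0.8167
After 'steady': P(storm) = 0.7·0.8167 / (0.7·0.8167 + 0.9·0.1833) ≈ 0.7760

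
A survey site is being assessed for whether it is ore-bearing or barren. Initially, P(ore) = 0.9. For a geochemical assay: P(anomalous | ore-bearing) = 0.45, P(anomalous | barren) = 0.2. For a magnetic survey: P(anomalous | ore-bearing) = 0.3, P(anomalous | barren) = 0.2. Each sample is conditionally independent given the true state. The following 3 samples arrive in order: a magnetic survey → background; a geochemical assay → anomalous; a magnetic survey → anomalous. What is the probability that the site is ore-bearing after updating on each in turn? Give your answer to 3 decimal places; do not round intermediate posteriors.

Each posterior becomes the prior for the next update.
After a magnetic survey='background': P(ore) = 0.7·0.9000 / (0.7·0.9000 + 0.8·0.1000) ≈ 0.8873
After a geochemical assay='anomalous': P(ore) = 0.45·0.8873 / (0.45·0.8873 + 0.2·0.1127) ≈ 0.9466
After a magnetic survey='anomalous': P(ore) = 0.3·0.9466 / (0.3·0.9466 + 0.2·0.0534) ≈ 0.9637

0.964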